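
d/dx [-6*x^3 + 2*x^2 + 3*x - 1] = -18*x^2 + 4*x + 3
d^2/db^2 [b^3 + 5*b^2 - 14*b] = 6*b + 10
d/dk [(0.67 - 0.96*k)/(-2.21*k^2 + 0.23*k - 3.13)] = (-2.1216*k^2 + 2.9614*k + 2.8507)/(4.8841*k^4 - 1.0166*k^3 + 13.8875*k^2 - 1.4398*k + 9.7969)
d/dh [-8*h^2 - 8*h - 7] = -16*h - 8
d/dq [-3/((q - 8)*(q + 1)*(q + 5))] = 3*(3*q^2 - 4*q - 43)/(q^6 - 4*q^5 - 82*q^4 + 92*q^3 + 2009*q^2 + 3440*q + 1600)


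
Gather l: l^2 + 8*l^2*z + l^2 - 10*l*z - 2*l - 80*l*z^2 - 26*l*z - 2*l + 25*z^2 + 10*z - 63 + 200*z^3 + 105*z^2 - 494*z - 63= l^2*(8*z + 2) + l*(-80*z^2 - 36*z - 4) + 200*z^3 + 130*z^2 - 484*z - 126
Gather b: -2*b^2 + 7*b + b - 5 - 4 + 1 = -2*b^2 + 8*b - 8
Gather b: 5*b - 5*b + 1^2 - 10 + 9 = 0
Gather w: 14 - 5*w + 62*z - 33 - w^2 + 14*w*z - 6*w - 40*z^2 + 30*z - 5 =-w^2 + w*(14*z - 11) - 40*z^2 + 92*z - 24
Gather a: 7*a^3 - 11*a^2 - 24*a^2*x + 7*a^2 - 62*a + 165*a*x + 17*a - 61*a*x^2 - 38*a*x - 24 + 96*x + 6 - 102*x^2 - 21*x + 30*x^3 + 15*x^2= 7*a^3 + a^2*(-24*x - 4) + a*(-61*x^2 + 127*x - 45) + 30*x^3 - 87*x^2 + 75*x - 18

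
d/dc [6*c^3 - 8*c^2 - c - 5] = 18*c^2 - 16*c - 1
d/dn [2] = 0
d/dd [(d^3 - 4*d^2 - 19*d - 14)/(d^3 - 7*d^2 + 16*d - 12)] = (-3*d^3 + 64*d^2 - 63*d - 226)/(d^5 - 12*d^4 + 57*d^3 - 134*d^2 + 156*d - 72)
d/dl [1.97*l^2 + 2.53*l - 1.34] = 3.94*l + 2.53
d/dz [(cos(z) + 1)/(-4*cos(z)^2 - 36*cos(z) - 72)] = (sin(z)^2 - 2*cos(z) + 8)*sin(z)/(4*(cos(z)^2 + 9*cos(z) + 18)^2)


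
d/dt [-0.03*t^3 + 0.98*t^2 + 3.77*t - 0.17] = -0.09*t^2 + 1.96*t + 3.77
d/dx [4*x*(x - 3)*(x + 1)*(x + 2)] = 16*x^3 - 56*x - 24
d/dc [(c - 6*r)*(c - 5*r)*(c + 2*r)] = 3*c^2 - 18*c*r + 8*r^2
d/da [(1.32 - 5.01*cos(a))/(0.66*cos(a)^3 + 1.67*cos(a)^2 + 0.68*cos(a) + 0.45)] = (-6.6132*cos(a)^3 - 5.7531*cos(a)^2 + 4.4088*cos(a) + 3.1521)*sin(a)/(0.4356*cos(a)^6 + 2.2044*cos(a)^5 + 3.6865*cos(a)^4 + 2.8652*cos(a)^3 + 1.9654*cos(a)^2 + 0.612*cos(a) + 0.2025)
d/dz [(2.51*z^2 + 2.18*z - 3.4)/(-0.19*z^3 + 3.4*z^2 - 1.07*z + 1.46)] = (0.4769*z^4 + 0.828399999999998*z^3 - 12.0357*z^2 + 30.4492*z - 0.4552)/(0.0361*z^6 - 1.292*z^5 + 11.9666*z^4 - 7.8308*z^3 + 11.0729*z^2 - 3.1244*z + 2.1316)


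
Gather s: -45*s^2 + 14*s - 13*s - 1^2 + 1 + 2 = -45*s^2 + s + 2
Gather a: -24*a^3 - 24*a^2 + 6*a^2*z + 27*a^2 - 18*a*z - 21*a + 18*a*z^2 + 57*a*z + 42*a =-24*a^3 + a^2*(6*z + 3) + a*(18*z^2 + 39*z + 21)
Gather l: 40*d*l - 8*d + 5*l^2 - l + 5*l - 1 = -8*d + 5*l^2 + l*(40*d + 4) - 1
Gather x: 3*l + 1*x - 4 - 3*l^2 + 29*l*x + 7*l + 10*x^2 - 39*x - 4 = -3*l^2 + 10*l + 10*x^2 + x*(29*l - 38) - 8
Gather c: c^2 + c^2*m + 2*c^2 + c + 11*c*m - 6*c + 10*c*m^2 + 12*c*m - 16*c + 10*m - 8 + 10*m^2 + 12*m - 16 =c^2*(m + 3) + c*(10*m^2 + 23*m - 21) + 10*m^2 + 22*m - 24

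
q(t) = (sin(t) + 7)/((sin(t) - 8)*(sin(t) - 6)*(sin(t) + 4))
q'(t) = cos(t)/((sin(t) - 8)*(sin(t) - 6)*(sin(t) + 4)) - (sin(t) + 7)*cos(t)/((sin(t) - 8)*(sin(t) - 6)*(sin(t) + 4)^2) - (sin(t) + 7)*cos(t)/((sin(t) - 8)*(sin(t) - 6)^2*(sin(t) + 4)) - (sin(t) + 7)*cos(t)/((sin(t) - 8)^2*(sin(t) - 6)*(sin(t) + 4)) = (-2*sin(t)^3 - 11*sin(t)^2 + 140*sin(t) + 248)*cos(t)/((sin(t) - 8)^2*(sin(t) - 6)^2*(sin(t) + 4)^2)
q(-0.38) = 0.03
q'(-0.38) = 0.00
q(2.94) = 0.04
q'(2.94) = -0.01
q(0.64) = 0.04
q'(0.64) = 0.01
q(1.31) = 0.05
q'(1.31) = 0.00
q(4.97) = 0.03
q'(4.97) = 0.00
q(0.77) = 0.04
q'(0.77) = 0.01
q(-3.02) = 0.04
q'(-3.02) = -0.01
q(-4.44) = 0.05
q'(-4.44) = -0.00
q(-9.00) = 0.03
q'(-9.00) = 0.00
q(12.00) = 0.03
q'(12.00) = 0.00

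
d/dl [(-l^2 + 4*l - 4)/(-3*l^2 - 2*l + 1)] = 2*(7*l^2 - 13*l - 2)/(9*l^4 + 12*l^3 - 2*l^2 - 4*l + 1)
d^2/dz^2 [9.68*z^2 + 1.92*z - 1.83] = 19.3600000000000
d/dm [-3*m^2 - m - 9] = -6*m - 1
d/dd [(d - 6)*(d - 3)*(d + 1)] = 3*d^2 - 16*d + 9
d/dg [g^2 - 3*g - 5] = 2*g - 3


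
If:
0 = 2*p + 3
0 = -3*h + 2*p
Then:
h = -1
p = -3/2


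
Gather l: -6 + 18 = 12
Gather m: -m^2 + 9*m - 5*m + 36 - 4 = -m^2 + 4*m + 32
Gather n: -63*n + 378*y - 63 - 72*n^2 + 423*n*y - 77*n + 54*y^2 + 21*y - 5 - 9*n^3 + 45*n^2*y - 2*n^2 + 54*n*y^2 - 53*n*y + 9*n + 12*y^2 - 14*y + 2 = -9*n^3 + n^2*(45*y - 74) + n*(54*y^2 + 370*y - 131) + 66*y^2 + 385*y - 66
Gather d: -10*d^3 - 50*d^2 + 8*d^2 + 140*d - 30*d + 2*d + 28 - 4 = -10*d^3 - 42*d^2 + 112*d + 24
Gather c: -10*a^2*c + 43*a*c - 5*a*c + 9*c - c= c*(-10*a^2 + 38*a + 8)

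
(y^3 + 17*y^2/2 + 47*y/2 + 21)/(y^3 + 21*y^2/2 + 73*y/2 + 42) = (y + 2)/(y + 4)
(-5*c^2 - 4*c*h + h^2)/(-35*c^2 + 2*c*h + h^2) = (c + h)/(7*c + h)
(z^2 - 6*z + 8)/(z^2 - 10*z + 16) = (z - 4)/(z - 8)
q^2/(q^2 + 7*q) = q/(q + 7)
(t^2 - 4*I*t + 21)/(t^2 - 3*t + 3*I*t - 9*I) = (t - 7*I)/(t - 3)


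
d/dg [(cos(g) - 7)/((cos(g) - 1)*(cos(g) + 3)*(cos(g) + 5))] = 2*(cos(g)^3 - 7*cos(g)^2 - 49*cos(g) - 17)*sin(g)/((cos(g) - 1)^2*(cos(g) + 3)^2*(cos(g) + 5)^2)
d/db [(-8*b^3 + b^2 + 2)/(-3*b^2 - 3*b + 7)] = (24*b^4 + 48*b^3 - 171*b^2 + 26*b + 6)/(9*b^4 + 18*b^3 - 33*b^2 - 42*b + 49)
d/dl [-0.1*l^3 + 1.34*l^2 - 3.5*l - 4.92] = -0.3*l^2 + 2.68*l - 3.5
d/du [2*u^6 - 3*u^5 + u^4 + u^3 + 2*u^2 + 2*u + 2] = 12*u^5 - 15*u^4 + 4*u^3 + 3*u^2 + 4*u + 2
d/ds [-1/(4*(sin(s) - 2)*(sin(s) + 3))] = (sin(2*s) + cos(s))/(4*(sin(s) - 2)^2*(sin(s) + 3)^2)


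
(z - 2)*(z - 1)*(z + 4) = z^3 + z^2 - 10*z + 8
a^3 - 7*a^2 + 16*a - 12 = (a - 3)*(a - 2)^2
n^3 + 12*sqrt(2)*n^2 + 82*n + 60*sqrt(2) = (n + sqrt(2))*(n + 5*sqrt(2))*(n + 6*sqrt(2))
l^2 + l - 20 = (l - 4)*(l + 5)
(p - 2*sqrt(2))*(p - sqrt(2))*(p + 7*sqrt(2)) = p^3 + 4*sqrt(2)*p^2 - 38*p + 28*sqrt(2)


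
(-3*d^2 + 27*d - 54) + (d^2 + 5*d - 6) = -2*d^2 + 32*d - 60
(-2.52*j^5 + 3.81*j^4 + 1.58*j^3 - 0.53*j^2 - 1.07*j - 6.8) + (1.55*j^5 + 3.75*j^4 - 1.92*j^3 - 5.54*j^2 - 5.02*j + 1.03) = -0.97*j^5 + 7.56*j^4 - 0.34*j^3 - 6.07*j^2 - 6.09*j - 5.77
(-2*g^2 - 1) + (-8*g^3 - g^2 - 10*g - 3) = -8*g^3 - 3*g^2 - 10*g - 4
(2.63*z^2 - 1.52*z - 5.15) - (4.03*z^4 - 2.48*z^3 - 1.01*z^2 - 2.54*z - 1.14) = -4.03*z^4 + 2.48*z^3 + 3.64*z^2 + 1.02*z - 4.01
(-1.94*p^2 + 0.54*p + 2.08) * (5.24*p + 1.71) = -10.1656*p^3 - 0.4878*p^2 + 11.8226*p + 3.5568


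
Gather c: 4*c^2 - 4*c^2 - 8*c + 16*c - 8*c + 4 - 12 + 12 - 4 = 0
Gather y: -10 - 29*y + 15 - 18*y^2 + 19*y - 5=-18*y^2 - 10*y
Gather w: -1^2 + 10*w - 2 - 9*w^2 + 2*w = -9*w^2 + 12*w - 3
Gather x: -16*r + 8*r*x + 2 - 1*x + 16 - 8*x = -16*r + x*(8*r - 9) + 18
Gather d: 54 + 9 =63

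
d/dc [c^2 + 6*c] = 2*c + 6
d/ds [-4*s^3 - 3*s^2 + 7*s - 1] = -12*s^2 - 6*s + 7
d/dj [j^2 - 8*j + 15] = 2*j - 8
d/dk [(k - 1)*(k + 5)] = 2*k + 4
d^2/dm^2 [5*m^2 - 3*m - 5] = 10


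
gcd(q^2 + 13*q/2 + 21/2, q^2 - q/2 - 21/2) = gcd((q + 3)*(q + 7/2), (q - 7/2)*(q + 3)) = q + 3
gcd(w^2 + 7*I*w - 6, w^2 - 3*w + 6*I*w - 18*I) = w + 6*I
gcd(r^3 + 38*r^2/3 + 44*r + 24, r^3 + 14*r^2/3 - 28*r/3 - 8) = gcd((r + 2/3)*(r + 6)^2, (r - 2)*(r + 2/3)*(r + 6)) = r^2 + 20*r/3 + 4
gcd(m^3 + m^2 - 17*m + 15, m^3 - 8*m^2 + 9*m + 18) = m - 3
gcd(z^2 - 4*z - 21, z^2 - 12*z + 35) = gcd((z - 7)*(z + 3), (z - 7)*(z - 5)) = z - 7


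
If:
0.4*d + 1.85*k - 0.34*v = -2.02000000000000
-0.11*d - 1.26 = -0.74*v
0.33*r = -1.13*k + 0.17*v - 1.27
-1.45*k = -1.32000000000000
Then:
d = -8.94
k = 0.91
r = -6.77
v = 0.37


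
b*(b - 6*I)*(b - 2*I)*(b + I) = b^4 - 7*I*b^3 - 4*b^2 - 12*I*b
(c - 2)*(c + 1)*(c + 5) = c^3 + 4*c^2 - 7*c - 10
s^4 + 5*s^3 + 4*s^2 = s^2*(s + 1)*(s + 4)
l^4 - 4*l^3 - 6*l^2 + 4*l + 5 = (l - 5)*(l - 1)*(l + 1)^2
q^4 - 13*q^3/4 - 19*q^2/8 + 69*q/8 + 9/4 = (q - 3)*(q - 2)*(q + 1/4)*(q + 3/2)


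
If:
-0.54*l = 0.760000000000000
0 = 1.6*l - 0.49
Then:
No Solution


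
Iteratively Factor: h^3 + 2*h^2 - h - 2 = (h + 2)*(h^2 - 1) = (h - 1)*(h + 2)*(h + 1)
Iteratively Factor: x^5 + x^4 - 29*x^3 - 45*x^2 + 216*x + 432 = (x + 3)*(x^4 - 2*x^3 - 23*x^2 + 24*x + 144) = (x - 4)*(x + 3)*(x^3 + 2*x^2 - 15*x - 36) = (x - 4)*(x + 3)^2*(x^2 - x - 12) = (x - 4)^2*(x + 3)^2*(x + 3)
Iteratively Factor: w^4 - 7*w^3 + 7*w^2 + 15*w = (w)*(w^3 - 7*w^2 + 7*w + 15) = w*(w + 1)*(w^2 - 8*w + 15) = w*(w - 3)*(w + 1)*(w - 5)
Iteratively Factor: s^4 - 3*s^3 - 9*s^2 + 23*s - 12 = (s - 1)*(s^3 - 2*s^2 - 11*s + 12) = (s - 1)*(s + 3)*(s^2 - 5*s + 4) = (s - 4)*(s - 1)*(s + 3)*(s - 1)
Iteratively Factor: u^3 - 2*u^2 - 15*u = (u + 3)*(u^2 - 5*u) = u*(u + 3)*(u - 5)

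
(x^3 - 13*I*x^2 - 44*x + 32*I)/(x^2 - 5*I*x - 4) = x - 8*I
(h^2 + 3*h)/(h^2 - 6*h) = (h + 3)/(h - 6)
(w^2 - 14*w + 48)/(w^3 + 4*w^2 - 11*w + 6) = (w^2 - 14*w + 48)/(w^3 + 4*w^2 - 11*w + 6)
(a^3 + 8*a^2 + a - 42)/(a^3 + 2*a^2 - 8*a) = (a^2 + 10*a + 21)/(a*(a + 4))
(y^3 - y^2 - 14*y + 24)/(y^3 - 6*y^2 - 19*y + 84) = (y - 2)/(y - 7)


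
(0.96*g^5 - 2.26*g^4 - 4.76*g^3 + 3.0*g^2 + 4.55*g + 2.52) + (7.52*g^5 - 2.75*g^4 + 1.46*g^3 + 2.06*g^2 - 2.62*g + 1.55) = 8.48*g^5 - 5.01*g^4 - 3.3*g^3 + 5.06*g^2 + 1.93*g + 4.07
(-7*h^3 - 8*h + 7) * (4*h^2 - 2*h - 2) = -28*h^5 + 14*h^4 - 18*h^3 + 44*h^2 + 2*h - 14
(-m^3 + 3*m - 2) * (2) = -2*m^3 + 6*m - 4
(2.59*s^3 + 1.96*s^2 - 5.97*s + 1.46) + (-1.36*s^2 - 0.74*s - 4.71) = 2.59*s^3 + 0.6*s^2 - 6.71*s - 3.25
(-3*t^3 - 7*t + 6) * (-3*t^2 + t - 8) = 9*t^5 - 3*t^4 + 45*t^3 - 25*t^2 + 62*t - 48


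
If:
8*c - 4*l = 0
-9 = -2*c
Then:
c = 9/2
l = 9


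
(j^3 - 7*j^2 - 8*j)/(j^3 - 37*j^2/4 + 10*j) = 4*(j + 1)/(4*j - 5)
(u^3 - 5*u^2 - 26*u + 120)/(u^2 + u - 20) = u - 6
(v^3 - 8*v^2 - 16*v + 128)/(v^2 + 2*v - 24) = (v^2 - 4*v - 32)/(v + 6)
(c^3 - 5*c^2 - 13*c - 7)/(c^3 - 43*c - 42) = (c + 1)/(c + 6)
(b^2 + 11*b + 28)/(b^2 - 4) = (b^2 + 11*b + 28)/(b^2 - 4)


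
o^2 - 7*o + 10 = (o - 5)*(o - 2)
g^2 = g^2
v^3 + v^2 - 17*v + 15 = (v - 3)*(v - 1)*(v + 5)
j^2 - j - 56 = (j - 8)*(j + 7)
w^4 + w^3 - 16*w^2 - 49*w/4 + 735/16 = (w - 7/2)*(w - 3/2)*(w + 5/2)*(w + 7/2)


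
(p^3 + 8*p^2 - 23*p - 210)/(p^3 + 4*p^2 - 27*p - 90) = (p + 7)/(p + 3)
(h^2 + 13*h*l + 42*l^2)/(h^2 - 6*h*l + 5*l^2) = (h^2 + 13*h*l + 42*l^2)/(h^2 - 6*h*l + 5*l^2)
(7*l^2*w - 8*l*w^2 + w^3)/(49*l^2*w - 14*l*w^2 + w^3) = (-l + w)/(-7*l + w)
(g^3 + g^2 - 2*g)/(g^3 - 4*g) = (g - 1)/(g - 2)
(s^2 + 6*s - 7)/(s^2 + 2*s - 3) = (s + 7)/(s + 3)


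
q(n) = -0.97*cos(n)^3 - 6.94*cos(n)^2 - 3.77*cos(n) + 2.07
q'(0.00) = 0.00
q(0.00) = -9.61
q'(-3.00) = 1.00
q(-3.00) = -0.06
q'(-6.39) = -2.18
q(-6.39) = -9.49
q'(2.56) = -3.18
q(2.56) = 0.94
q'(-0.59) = -9.63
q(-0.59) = -6.41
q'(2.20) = -2.74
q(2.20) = 2.08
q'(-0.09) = -1.84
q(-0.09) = -9.53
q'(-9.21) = 1.49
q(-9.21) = 0.03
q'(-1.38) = -6.39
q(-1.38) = 1.10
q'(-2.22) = 2.83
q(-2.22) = 2.03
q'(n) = 2.91*sin(n)*cos(n)^2 + 13.88*sin(n)*cos(n) + 3.77*sin(n)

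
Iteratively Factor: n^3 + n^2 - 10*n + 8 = (n - 2)*(n^2 + 3*n - 4) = (n - 2)*(n - 1)*(n + 4)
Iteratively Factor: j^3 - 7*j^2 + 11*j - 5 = (j - 5)*(j^2 - 2*j + 1) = (j - 5)*(j - 1)*(j - 1)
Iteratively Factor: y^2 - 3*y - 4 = (y - 4)*(y + 1)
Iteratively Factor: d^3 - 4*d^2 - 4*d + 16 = (d + 2)*(d^2 - 6*d + 8) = (d - 2)*(d + 2)*(d - 4)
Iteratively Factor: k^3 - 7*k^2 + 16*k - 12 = (k - 2)*(k^2 - 5*k + 6) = (k - 2)^2*(k - 3)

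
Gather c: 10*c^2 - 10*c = 10*c^2 - 10*c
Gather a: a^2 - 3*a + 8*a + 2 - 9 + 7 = a^2 + 5*a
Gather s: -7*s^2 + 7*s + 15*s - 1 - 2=-7*s^2 + 22*s - 3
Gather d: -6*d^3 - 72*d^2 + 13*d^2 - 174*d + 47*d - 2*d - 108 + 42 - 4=-6*d^3 - 59*d^2 - 129*d - 70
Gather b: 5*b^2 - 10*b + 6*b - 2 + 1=5*b^2 - 4*b - 1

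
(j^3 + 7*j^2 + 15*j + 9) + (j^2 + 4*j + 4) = j^3 + 8*j^2 + 19*j + 13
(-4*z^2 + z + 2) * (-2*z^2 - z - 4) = 8*z^4 + 2*z^3 + 11*z^2 - 6*z - 8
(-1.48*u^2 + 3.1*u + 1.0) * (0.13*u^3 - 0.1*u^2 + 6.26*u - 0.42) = -0.1924*u^5 + 0.551*u^4 - 9.4448*u^3 + 19.9276*u^2 + 4.958*u - 0.42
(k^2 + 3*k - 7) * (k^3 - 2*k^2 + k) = k^5 + k^4 - 12*k^3 + 17*k^2 - 7*k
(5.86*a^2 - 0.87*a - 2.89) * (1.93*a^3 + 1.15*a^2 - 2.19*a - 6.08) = 11.3098*a^5 + 5.0599*a^4 - 19.4116*a^3 - 37.047*a^2 + 11.6187*a + 17.5712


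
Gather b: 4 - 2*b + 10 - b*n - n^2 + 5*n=b*(-n - 2) - n^2 + 5*n + 14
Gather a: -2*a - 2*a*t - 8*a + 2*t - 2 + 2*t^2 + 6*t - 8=a*(-2*t - 10) + 2*t^2 + 8*t - 10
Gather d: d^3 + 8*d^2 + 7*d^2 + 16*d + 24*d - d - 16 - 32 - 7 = d^3 + 15*d^2 + 39*d - 55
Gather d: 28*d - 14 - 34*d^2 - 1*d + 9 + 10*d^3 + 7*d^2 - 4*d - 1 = 10*d^3 - 27*d^2 + 23*d - 6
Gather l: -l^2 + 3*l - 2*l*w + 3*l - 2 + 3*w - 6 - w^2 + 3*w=-l^2 + l*(6 - 2*w) - w^2 + 6*w - 8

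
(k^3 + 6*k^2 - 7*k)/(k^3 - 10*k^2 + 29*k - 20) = k*(k + 7)/(k^2 - 9*k + 20)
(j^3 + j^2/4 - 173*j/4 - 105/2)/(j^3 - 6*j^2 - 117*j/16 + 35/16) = 4*(j + 6)/(4*j - 1)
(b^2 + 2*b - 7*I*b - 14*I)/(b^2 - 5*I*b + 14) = (b + 2)/(b + 2*I)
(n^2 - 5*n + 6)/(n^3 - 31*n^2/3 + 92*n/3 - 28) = 3*(n - 3)/(3*n^2 - 25*n + 42)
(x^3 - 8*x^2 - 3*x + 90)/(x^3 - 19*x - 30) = (x - 6)/(x + 2)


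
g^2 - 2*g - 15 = (g - 5)*(g + 3)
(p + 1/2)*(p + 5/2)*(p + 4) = p^3 + 7*p^2 + 53*p/4 + 5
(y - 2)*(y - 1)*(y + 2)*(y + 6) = y^4 + 5*y^3 - 10*y^2 - 20*y + 24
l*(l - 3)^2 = l^3 - 6*l^2 + 9*l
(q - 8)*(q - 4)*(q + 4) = q^3 - 8*q^2 - 16*q + 128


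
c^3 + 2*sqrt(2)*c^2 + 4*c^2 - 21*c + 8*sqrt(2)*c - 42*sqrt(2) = (c - 3)*(c + 7)*(c + 2*sqrt(2))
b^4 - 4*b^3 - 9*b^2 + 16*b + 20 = (b - 5)*(b - 2)*(b + 1)*(b + 2)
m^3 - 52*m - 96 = (m - 8)*(m + 2)*(m + 6)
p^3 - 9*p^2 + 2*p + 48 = (p - 8)*(p - 3)*(p + 2)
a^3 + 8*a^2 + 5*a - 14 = (a - 1)*(a + 2)*(a + 7)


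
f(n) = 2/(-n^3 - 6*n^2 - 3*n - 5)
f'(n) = 2*(3*n^2 + 12*n + 3)/(-n^3 - 6*n^2 - 3*n - 5)^2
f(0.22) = -0.34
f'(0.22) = 0.33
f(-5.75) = 0.50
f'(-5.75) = 4.18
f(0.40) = -0.28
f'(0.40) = 0.32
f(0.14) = -0.36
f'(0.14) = 0.31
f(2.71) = -0.03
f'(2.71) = 0.02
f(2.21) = -0.04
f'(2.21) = 0.03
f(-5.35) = -0.26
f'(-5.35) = 0.86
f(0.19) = -0.35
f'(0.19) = 0.32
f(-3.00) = -0.09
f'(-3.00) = -0.02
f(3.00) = -0.02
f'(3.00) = 0.01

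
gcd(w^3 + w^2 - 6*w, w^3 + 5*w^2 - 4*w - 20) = w - 2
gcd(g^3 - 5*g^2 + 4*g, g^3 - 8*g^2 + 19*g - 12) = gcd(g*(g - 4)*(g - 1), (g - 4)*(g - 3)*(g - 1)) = g^2 - 5*g + 4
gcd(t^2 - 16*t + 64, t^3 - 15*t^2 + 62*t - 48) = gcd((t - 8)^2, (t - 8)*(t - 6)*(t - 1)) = t - 8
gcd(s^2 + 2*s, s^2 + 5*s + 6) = s + 2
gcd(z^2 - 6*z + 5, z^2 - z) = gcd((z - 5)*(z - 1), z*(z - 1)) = z - 1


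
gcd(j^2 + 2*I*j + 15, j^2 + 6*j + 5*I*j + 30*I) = j + 5*I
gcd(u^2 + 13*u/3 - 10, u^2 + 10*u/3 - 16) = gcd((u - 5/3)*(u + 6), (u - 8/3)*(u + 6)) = u + 6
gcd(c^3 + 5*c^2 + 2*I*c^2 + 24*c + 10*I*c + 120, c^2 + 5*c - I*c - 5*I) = c + 5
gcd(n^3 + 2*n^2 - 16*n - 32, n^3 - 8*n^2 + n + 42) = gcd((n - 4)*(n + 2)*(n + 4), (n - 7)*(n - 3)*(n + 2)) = n + 2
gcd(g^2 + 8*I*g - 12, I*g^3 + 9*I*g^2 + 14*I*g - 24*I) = 1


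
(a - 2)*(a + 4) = a^2 + 2*a - 8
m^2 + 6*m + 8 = (m + 2)*(m + 4)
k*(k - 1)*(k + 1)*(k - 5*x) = k^4 - 5*k^3*x - k^2 + 5*k*x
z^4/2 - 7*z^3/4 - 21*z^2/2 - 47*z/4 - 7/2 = (z/2 + 1)*(z - 7)*(z + 1/2)*(z + 1)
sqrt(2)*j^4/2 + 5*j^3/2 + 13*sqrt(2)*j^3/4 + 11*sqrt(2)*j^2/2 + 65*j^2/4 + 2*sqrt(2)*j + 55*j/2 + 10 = (j + 1/2)*(j + 4)*(j + 5*sqrt(2)/2)*(sqrt(2)*j/2 + sqrt(2))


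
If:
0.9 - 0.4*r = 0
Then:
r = 2.25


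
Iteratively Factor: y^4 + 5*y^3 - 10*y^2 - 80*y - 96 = (y + 2)*(y^3 + 3*y^2 - 16*y - 48) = (y - 4)*(y + 2)*(y^2 + 7*y + 12) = (y - 4)*(y + 2)*(y + 4)*(y + 3)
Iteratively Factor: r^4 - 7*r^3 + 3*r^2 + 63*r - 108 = (r - 4)*(r^3 - 3*r^2 - 9*r + 27) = (r - 4)*(r - 3)*(r^2 - 9) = (r - 4)*(r - 3)^2*(r + 3)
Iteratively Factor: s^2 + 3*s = (s + 3)*(s)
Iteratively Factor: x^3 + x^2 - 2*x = (x)*(x^2 + x - 2) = x*(x - 1)*(x + 2)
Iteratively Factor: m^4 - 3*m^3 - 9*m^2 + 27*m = (m)*(m^3 - 3*m^2 - 9*m + 27) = m*(m - 3)*(m^2 - 9) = m*(m - 3)*(m + 3)*(m - 3)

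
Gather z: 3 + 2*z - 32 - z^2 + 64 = -z^2 + 2*z + 35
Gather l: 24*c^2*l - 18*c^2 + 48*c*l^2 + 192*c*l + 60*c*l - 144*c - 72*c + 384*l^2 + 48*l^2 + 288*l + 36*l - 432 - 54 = -18*c^2 - 216*c + l^2*(48*c + 432) + l*(24*c^2 + 252*c + 324) - 486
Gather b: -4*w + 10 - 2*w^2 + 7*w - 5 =-2*w^2 + 3*w + 5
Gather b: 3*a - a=2*a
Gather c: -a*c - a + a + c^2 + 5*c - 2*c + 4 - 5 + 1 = c^2 + c*(3 - a)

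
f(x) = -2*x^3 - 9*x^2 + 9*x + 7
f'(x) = -6*x^2 - 18*x + 9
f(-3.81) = -47.32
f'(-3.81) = -9.52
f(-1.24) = -14.19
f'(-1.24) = 22.09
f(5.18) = -465.86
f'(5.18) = -245.23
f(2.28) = -42.97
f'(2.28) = -63.23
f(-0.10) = 6.01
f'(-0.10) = 10.74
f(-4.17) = -42.01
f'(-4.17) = -20.27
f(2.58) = -64.03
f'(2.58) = -77.38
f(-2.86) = -45.57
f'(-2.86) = 11.40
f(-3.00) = -47.00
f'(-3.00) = 9.00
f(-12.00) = 2059.00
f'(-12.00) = -639.00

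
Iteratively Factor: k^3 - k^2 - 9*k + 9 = (k + 3)*(k^2 - 4*k + 3) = (k - 1)*(k + 3)*(k - 3)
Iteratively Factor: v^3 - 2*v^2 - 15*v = (v - 5)*(v^2 + 3*v) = v*(v - 5)*(v + 3)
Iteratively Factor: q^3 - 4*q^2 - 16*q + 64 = (q + 4)*(q^2 - 8*q + 16) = (q - 4)*(q + 4)*(q - 4)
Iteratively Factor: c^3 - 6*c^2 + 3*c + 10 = (c - 2)*(c^2 - 4*c - 5) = (c - 5)*(c - 2)*(c + 1)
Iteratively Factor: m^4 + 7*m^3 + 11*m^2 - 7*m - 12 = (m + 3)*(m^3 + 4*m^2 - m - 4) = (m - 1)*(m + 3)*(m^2 + 5*m + 4) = (m - 1)*(m + 3)*(m + 4)*(m + 1)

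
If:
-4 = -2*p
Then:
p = 2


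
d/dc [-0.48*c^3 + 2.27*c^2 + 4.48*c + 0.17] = -1.44*c^2 + 4.54*c + 4.48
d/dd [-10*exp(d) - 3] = -10*exp(d)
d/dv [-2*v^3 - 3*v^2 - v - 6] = -6*v^2 - 6*v - 1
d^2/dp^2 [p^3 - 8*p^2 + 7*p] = 6*p - 16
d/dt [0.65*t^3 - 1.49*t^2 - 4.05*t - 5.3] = 1.95*t^2 - 2.98*t - 4.05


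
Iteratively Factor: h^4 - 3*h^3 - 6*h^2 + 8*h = (h + 2)*(h^3 - 5*h^2 + 4*h) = (h - 1)*(h + 2)*(h^2 - 4*h) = h*(h - 1)*(h + 2)*(h - 4)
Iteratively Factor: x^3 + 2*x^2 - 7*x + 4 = (x + 4)*(x^2 - 2*x + 1) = (x - 1)*(x + 4)*(x - 1)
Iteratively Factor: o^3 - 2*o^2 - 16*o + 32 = (o - 4)*(o^2 + 2*o - 8) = (o - 4)*(o - 2)*(o + 4)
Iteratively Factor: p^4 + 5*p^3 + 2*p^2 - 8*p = (p - 1)*(p^3 + 6*p^2 + 8*p) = (p - 1)*(p + 2)*(p^2 + 4*p) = p*(p - 1)*(p + 2)*(p + 4)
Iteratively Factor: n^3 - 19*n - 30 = (n + 3)*(n^2 - 3*n - 10) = (n - 5)*(n + 3)*(n + 2)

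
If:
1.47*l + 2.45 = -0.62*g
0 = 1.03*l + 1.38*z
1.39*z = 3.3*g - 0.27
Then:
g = 0.70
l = -1.96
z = 1.46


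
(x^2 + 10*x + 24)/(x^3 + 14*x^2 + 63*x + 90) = (x + 4)/(x^2 + 8*x + 15)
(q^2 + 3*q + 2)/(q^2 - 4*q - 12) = (q + 1)/(q - 6)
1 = 1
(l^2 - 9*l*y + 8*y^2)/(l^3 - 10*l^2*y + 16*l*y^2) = (-l + y)/(l*(-l + 2*y))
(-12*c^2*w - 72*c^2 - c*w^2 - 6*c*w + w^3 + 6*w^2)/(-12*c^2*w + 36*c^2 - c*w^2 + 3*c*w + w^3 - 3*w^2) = (w + 6)/(w - 3)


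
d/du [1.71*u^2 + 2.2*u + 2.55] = 3.42*u + 2.2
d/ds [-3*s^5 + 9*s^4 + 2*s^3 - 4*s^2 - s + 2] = -15*s^4 + 36*s^3 + 6*s^2 - 8*s - 1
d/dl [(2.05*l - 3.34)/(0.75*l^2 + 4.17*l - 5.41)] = (-1.5375*l^2 + 5.01*l + 2.8373)/(0.5625*l^4 + 6.255*l^3 + 9.2739*l^2 - 45.1194*l + 29.2681)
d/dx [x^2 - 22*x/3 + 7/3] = 2*x - 22/3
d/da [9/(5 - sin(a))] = 9*cos(a)/(sin(a) - 5)^2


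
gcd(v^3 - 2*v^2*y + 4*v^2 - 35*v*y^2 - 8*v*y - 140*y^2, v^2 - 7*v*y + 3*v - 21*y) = -v + 7*y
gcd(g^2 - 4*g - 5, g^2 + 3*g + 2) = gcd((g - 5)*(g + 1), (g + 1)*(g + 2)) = g + 1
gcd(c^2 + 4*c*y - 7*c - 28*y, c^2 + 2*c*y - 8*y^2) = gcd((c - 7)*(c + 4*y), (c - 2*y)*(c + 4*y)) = c + 4*y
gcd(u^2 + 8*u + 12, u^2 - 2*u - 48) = u + 6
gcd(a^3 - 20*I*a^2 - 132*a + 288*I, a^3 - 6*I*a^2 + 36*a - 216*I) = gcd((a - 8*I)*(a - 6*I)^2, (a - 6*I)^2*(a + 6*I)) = a^2 - 12*I*a - 36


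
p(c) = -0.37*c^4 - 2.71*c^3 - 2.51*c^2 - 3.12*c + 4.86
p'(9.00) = -1785.75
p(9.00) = -4629.69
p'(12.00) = -3791.52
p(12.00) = -12749.22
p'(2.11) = -63.81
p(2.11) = -45.69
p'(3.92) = -236.88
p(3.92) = -296.55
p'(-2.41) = -17.53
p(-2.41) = 23.25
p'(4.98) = -412.54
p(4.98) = -635.20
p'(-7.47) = 197.63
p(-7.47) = -134.36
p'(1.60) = -38.03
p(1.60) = -20.08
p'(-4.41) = -12.16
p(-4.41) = 62.29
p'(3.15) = -145.86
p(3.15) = -151.01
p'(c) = -1.48*c^3 - 8.13*c^2 - 5.02*c - 3.12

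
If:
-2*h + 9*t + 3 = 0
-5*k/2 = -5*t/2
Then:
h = 9*t/2 + 3/2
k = t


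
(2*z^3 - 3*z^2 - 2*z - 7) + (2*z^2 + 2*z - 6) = 2*z^3 - z^2 - 13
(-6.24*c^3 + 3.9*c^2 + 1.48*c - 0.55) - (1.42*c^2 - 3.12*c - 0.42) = -6.24*c^3 + 2.48*c^2 + 4.6*c - 0.13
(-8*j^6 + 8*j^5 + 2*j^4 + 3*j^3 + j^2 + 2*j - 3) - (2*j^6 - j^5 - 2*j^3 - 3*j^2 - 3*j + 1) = -10*j^6 + 9*j^5 + 2*j^4 + 5*j^3 + 4*j^2 + 5*j - 4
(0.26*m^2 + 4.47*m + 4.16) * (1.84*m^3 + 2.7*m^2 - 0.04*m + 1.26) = 0.4784*m^5 + 8.9268*m^4 + 19.713*m^3 + 11.3808*m^2 + 5.4658*m + 5.2416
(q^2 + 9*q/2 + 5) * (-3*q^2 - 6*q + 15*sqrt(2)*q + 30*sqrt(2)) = -3*q^4 - 39*q^3/2 + 15*sqrt(2)*q^3 - 42*q^2 + 195*sqrt(2)*q^2/2 - 30*q + 210*sqrt(2)*q + 150*sqrt(2)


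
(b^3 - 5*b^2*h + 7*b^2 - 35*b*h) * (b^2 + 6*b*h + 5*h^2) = b^5 + b^4*h + 7*b^4 - 25*b^3*h^2 + 7*b^3*h - 25*b^2*h^3 - 175*b^2*h^2 - 175*b*h^3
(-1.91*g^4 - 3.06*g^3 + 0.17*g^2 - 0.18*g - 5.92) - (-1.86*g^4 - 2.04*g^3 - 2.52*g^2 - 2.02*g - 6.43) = -0.0499999999999998*g^4 - 1.02*g^3 + 2.69*g^2 + 1.84*g + 0.51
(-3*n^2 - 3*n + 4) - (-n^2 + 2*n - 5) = -2*n^2 - 5*n + 9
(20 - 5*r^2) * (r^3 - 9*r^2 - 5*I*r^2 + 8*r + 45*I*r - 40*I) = -5*r^5 + 45*r^4 + 25*I*r^4 - 20*r^3 - 225*I*r^3 - 180*r^2 + 100*I*r^2 + 160*r + 900*I*r - 800*I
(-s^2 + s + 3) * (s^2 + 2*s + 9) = -s^4 - s^3 - 4*s^2 + 15*s + 27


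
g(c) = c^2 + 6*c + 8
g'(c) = 2*c + 6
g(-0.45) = 5.50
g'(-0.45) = 5.10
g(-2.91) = -0.99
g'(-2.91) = 0.18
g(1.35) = 17.92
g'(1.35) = 8.70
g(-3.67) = -0.55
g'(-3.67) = -1.34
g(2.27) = 26.77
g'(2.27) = 10.54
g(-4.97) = 2.88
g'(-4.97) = -3.94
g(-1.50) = 1.25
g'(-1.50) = 3.00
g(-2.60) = -0.84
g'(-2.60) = 0.80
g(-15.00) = 143.00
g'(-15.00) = -24.00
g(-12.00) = 80.00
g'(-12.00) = -18.00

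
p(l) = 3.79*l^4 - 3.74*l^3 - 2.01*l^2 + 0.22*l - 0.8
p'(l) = 15.16*l^3 - 11.22*l^2 - 4.02*l + 0.22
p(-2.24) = 126.08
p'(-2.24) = -217.46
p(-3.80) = 964.83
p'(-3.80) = -978.38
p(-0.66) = -0.03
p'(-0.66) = -6.37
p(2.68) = 108.88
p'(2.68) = 200.67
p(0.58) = -1.65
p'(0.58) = -2.93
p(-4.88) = 2534.31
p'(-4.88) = -2009.17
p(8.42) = 16675.64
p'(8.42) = 8220.64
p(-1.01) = 4.72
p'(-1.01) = -22.78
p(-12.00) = 84759.28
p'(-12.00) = -27763.70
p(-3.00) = 388.42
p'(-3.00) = -498.02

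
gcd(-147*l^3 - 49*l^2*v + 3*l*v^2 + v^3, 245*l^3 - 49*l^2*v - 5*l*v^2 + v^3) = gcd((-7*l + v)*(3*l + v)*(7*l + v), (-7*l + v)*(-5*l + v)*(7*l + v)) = -49*l^2 + v^2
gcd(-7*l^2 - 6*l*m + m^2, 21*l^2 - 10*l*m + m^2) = 7*l - m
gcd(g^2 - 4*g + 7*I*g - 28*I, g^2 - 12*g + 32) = g - 4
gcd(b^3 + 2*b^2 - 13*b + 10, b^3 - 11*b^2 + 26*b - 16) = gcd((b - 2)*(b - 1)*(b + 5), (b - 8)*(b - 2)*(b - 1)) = b^2 - 3*b + 2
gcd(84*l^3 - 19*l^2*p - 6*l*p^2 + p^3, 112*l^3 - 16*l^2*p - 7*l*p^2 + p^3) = -28*l^2 - 3*l*p + p^2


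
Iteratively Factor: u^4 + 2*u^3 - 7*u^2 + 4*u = (u)*(u^3 + 2*u^2 - 7*u + 4) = u*(u - 1)*(u^2 + 3*u - 4) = u*(u - 1)^2*(u + 4)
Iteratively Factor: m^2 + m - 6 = (m + 3)*(m - 2)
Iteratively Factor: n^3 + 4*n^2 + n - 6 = (n + 2)*(n^2 + 2*n - 3) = (n + 2)*(n + 3)*(n - 1)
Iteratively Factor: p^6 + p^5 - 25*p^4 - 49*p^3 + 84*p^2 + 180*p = (p + 2)*(p^5 - p^4 - 23*p^3 - 3*p^2 + 90*p) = (p + 2)*(p + 3)*(p^4 - 4*p^3 - 11*p^2 + 30*p) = (p - 5)*(p + 2)*(p + 3)*(p^3 + p^2 - 6*p) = (p - 5)*(p + 2)*(p + 3)^2*(p^2 - 2*p) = p*(p - 5)*(p + 2)*(p + 3)^2*(p - 2)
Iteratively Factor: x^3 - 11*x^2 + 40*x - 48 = (x - 4)*(x^2 - 7*x + 12) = (x - 4)*(x - 3)*(x - 4)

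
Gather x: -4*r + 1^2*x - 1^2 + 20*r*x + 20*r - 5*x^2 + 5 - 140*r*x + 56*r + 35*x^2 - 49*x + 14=72*r + 30*x^2 + x*(-120*r - 48) + 18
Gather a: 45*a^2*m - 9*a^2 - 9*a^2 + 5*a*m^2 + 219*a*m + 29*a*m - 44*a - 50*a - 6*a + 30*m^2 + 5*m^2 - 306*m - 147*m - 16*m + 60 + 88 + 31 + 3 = a^2*(45*m - 18) + a*(5*m^2 + 248*m - 100) + 35*m^2 - 469*m + 182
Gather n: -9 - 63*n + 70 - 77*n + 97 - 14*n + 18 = 176 - 154*n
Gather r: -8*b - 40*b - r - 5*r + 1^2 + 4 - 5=-48*b - 6*r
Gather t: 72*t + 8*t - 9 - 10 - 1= 80*t - 20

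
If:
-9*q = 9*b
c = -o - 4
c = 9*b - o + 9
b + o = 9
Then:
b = -13/9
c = -130/9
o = 94/9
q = 13/9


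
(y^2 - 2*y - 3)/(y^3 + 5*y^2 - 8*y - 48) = (y + 1)/(y^2 + 8*y + 16)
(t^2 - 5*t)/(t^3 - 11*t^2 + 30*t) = 1/(t - 6)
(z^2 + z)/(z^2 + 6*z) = (z + 1)/(z + 6)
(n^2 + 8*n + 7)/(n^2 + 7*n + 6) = (n + 7)/(n + 6)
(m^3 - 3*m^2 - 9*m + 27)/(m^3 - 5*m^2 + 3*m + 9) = (m + 3)/(m + 1)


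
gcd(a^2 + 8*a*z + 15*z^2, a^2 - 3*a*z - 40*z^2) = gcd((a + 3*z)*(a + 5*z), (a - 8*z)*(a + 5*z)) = a + 5*z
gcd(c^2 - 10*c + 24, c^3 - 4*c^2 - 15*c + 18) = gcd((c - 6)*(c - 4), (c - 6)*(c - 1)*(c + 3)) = c - 6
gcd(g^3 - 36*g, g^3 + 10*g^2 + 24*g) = g^2 + 6*g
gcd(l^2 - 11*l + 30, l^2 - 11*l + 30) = l^2 - 11*l + 30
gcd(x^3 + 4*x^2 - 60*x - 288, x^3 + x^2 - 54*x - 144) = x^2 - 2*x - 48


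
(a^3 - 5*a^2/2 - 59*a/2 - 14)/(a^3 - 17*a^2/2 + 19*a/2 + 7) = (a + 4)/(a - 2)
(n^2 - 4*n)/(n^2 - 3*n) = (n - 4)/(n - 3)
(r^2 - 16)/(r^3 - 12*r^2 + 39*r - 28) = (r + 4)/(r^2 - 8*r + 7)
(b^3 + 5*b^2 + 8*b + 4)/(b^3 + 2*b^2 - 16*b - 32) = (b^2 + 3*b + 2)/(b^2 - 16)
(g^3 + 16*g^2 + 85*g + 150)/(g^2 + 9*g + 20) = (g^2 + 11*g + 30)/(g + 4)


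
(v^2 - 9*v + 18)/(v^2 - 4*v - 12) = (v - 3)/(v + 2)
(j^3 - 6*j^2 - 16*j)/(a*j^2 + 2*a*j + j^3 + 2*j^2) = (j - 8)/(a + j)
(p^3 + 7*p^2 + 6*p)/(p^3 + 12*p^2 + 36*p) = (p + 1)/(p + 6)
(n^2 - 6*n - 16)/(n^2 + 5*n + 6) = (n - 8)/(n + 3)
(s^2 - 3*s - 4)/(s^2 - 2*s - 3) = (s - 4)/(s - 3)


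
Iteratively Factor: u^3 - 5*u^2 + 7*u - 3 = (u - 3)*(u^2 - 2*u + 1) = (u - 3)*(u - 1)*(u - 1)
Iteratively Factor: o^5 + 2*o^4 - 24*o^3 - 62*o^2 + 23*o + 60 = (o + 1)*(o^4 + o^3 - 25*o^2 - 37*o + 60) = (o + 1)*(o + 3)*(o^3 - 2*o^2 - 19*o + 20) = (o - 5)*(o + 1)*(o + 3)*(o^2 + 3*o - 4) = (o - 5)*(o + 1)*(o + 3)*(o + 4)*(o - 1)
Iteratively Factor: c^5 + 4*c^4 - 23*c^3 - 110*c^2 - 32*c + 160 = (c + 2)*(c^4 + 2*c^3 - 27*c^2 - 56*c + 80) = (c - 5)*(c + 2)*(c^3 + 7*c^2 + 8*c - 16) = (c - 5)*(c + 2)*(c + 4)*(c^2 + 3*c - 4) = (c - 5)*(c - 1)*(c + 2)*(c + 4)*(c + 4)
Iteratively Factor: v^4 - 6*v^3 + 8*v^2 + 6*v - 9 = (v - 1)*(v^3 - 5*v^2 + 3*v + 9) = (v - 3)*(v - 1)*(v^2 - 2*v - 3) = (v - 3)*(v - 1)*(v + 1)*(v - 3)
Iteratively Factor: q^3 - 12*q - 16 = (q + 2)*(q^2 - 2*q - 8) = (q + 2)^2*(q - 4)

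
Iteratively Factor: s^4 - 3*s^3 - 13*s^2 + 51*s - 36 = (s - 3)*(s^3 - 13*s + 12) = (s - 3)^2*(s^2 + 3*s - 4) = (s - 3)^2*(s + 4)*(s - 1)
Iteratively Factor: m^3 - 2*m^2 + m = (m)*(m^2 - 2*m + 1) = m*(m - 1)*(m - 1)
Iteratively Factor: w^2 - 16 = (w - 4)*(w + 4)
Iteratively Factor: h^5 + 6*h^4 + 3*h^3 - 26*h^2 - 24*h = (h + 3)*(h^4 + 3*h^3 - 6*h^2 - 8*h) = h*(h + 3)*(h^3 + 3*h^2 - 6*h - 8) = h*(h + 3)*(h + 4)*(h^2 - h - 2) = h*(h - 2)*(h + 3)*(h + 4)*(h + 1)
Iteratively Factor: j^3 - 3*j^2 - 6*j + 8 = (j + 2)*(j^2 - 5*j + 4) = (j - 1)*(j + 2)*(j - 4)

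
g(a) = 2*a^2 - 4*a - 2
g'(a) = 4*a - 4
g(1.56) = -3.37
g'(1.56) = 2.24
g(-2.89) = 26.26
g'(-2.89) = -15.56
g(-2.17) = 16.10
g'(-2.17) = -12.68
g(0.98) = -4.00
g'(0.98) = -0.08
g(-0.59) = 1.06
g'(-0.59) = -6.36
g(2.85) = 2.84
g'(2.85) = 7.40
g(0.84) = -3.95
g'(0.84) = -0.64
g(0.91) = -3.98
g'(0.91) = -0.36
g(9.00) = 124.00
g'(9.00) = 32.00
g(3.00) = 4.00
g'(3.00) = 8.00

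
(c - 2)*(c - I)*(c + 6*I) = c^3 - 2*c^2 + 5*I*c^2 + 6*c - 10*I*c - 12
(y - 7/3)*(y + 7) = y^2 + 14*y/3 - 49/3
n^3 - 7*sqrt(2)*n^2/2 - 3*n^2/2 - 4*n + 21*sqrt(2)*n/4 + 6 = (n - 3/2)*(n - 4*sqrt(2))*(n + sqrt(2)/2)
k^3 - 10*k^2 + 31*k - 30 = (k - 5)*(k - 3)*(k - 2)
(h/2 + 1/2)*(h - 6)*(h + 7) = h^3/2 + h^2 - 41*h/2 - 21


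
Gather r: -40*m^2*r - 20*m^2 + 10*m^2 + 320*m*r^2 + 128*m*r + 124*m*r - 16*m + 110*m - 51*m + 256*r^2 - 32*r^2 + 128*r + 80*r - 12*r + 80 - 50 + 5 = -10*m^2 + 43*m + r^2*(320*m + 224) + r*(-40*m^2 + 252*m + 196) + 35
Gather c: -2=-2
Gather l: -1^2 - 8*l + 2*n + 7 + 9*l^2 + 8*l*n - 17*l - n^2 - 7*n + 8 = 9*l^2 + l*(8*n - 25) - n^2 - 5*n + 14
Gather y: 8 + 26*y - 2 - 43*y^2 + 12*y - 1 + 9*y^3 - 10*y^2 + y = 9*y^3 - 53*y^2 + 39*y + 5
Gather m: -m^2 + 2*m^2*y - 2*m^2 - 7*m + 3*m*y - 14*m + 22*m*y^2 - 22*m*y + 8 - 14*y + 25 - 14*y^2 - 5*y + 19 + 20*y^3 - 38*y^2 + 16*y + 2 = m^2*(2*y - 3) + m*(22*y^2 - 19*y - 21) + 20*y^3 - 52*y^2 - 3*y + 54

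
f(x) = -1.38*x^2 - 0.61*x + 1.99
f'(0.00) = -0.61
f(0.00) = 1.99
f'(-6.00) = 15.95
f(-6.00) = -44.03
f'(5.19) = -14.93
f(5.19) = -38.35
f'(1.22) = -3.98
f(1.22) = -0.81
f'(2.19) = -6.65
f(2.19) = -5.96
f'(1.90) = -5.85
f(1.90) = -4.15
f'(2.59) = -7.76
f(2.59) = -8.85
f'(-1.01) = 2.18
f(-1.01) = 1.20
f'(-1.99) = 4.88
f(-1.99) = -2.26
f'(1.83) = -5.66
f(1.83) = -3.75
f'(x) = -2.76*x - 0.61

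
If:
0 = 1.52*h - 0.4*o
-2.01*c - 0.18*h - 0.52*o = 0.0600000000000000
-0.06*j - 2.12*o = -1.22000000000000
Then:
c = -0.282272846294842*o - 0.0298507462686567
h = 0.263157894736842*o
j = 20.3333333333333 - 35.3333333333333*o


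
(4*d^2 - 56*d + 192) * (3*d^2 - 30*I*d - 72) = 12*d^4 - 168*d^3 - 120*I*d^3 + 288*d^2 + 1680*I*d^2 + 4032*d - 5760*I*d - 13824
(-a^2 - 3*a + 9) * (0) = 0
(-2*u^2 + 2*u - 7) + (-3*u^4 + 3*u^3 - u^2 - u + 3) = -3*u^4 + 3*u^3 - 3*u^2 + u - 4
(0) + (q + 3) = q + 3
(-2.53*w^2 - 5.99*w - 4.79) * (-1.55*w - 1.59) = 3.9215*w^3 + 13.3072*w^2 + 16.9486*w + 7.6161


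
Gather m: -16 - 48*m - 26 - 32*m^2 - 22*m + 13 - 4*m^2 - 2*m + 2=-36*m^2 - 72*m - 27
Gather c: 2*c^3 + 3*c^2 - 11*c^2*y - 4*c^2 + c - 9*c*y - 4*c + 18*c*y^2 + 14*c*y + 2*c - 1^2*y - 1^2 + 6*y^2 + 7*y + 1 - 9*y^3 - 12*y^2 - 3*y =2*c^3 + c^2*(-11*y - 1) + c*(18*y^2 + 5*y - 1) - 9*y^3 - 6*y^2 + 3*y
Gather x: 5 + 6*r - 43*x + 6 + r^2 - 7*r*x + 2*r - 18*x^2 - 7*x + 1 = r^2 + 8*r - 18*x^2 + x*(-7*r - 50) + 12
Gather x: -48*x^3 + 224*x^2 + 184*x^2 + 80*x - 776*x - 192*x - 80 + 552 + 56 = -48*x^3 + 408*x^2 - 888*x + 528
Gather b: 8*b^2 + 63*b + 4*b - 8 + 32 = 8*b^2 + 67*b + 24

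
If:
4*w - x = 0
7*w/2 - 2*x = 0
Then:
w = 0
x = 0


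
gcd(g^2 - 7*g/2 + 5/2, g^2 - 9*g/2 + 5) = g - 5/2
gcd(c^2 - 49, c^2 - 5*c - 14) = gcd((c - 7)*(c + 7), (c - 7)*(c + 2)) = c - 7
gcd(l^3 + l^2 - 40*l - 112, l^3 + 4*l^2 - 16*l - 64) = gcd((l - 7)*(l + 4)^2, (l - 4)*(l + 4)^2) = l^2 + 8*l + 16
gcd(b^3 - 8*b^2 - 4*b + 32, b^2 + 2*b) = b + 2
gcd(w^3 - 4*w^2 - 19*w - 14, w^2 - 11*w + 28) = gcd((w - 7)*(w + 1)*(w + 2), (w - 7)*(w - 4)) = w - 7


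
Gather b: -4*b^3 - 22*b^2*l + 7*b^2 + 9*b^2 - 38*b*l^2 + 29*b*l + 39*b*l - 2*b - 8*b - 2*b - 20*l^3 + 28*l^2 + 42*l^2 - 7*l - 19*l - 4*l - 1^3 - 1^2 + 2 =-4*b^3 + b^2*(16 - 22*l) + b*(-38*l^2 + 68*l - 12) - 20*l^3 + 70*l^2 - 30*l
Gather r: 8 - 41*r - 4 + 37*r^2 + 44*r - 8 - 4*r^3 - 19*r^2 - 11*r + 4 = -4*r^3 + 18*r^2 - 8*r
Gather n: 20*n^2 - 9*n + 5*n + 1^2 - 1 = 20*n^2 - 4*n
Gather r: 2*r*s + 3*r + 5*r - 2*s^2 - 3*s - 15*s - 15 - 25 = r*(2*s + 8) - 2*s^2 - 18*s - 40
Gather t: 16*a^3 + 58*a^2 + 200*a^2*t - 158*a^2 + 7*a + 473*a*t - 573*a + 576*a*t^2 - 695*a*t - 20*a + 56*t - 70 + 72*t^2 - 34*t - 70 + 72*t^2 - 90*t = 16*a^3 - 100*a^2 - 586*a + t^2*(576*a + 144) + t*(200*a^2 - 222*a - 68) - 140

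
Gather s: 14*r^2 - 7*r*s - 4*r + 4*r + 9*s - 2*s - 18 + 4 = 14*r^2 + s*(7 - 7*r) - 14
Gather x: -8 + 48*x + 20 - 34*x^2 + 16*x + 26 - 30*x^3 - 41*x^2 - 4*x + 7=-30*x^3 - 75*x^2 + 60*x + 45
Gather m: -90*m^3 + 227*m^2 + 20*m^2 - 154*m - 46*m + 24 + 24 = -90*m^3 + 247*m^2 - 200*m + 48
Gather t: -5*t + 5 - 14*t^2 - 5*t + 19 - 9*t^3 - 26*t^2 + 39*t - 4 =-9*t^3 - 40*t^2 + 29*t + 20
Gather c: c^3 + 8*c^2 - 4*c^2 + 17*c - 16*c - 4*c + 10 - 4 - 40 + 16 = c^3 + 4*c^2 - 3*c - 18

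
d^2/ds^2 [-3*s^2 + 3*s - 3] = -6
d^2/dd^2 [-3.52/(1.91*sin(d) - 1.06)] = (12.841312*sin(d)^2 + 7.126592*sin(d) - 25.682624)/(1.91*sin(d) - 1.06)^3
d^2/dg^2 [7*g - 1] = 0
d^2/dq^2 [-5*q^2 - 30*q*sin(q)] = 30*q*sin(q) - 60*cos(q) - 10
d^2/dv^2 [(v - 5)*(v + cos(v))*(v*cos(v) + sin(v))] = -v^3*cos(v) - 7*v^2*sin(v) + 5*v^2*cos(v) - 2*v^2*cos(2*v) + 25*v*sin(v) - 6*v*sin(2*v) + 10*v*cos(v) + 10*v*cos(2*v) + 2*sin(v) + 20*sin(2*v) - 20*cos(v) + 3*cos(2*v) + 1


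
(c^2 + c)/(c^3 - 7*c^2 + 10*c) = (c + 1)/(c^2 - 7*c + 10)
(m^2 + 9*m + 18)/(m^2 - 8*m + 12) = (m^2 + 9*m + 18)/(m^2 - 8*m + 12)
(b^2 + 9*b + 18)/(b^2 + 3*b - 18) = (b + 3)/(b - 3)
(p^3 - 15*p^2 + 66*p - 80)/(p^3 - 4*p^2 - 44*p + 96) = (p - 5)/(p + 6)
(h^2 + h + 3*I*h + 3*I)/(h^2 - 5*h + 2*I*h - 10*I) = (h^2 + h*(1 + 3*I) + 3*I)/(h^2 + h*(-5 + 2*I) - 10*I)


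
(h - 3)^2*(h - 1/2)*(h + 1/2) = h^4 - 6*h^3 + 35*h^2/4 + 3*h/2 - 9/4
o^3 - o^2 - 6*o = o*(o - 3)*(o + 2)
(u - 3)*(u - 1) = u^2 - 4*u + 3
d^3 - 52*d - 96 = (d - 8)*(d + 2)*(d + 6)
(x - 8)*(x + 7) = x^2 - x - 56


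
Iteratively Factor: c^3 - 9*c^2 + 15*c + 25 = (c - 5)*(c^2 - 4*c - 5) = (c - 5)^2*(c + 1)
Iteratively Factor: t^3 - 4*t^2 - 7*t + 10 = (t + 2)*(t^2 - 6*t + 5) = (t - 1)*(t + 2)*(t - 5)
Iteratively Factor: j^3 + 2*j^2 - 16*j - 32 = (j + 2)*(j^2 - 16) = (j - 4)*(j + 2)*(j + 4)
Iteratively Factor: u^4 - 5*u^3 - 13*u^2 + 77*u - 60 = (u + 4)*(u^3 - 9*u^2 + 23*u - 15) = (u - 1)*(u + 4)*(u^2 - 8*u + 15) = (u - 3)*(u - 1)*(u + 4)*(u - 5)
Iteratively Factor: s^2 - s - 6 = (s + 2)*(s - 3)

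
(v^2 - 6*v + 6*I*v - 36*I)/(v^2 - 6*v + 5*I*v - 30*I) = (v + 6*I)/(v + 5*I)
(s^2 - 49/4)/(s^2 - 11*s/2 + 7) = (s + 7/2)/(s - 2)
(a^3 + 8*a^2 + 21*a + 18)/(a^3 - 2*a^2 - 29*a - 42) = (a + 3)/(a - 7)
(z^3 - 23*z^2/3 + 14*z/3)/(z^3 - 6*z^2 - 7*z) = (z - 2/3)/(z + 1)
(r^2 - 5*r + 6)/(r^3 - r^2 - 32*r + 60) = (r - 3)/(r^2 + r - 30)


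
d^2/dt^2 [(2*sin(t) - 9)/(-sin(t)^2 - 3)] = 2*(9*sin(t)^5 - 18*sin(t)^4 + 81*sin(t)^2 + 7*sin(t) + 15*sin(3*t)/2 - sin(5*t)/2 - 27)/(sin(t)^2 + 3)^3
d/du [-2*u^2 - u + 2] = -4*u - 1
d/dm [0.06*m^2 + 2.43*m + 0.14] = 0.12*m + 2.43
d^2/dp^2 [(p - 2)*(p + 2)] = 2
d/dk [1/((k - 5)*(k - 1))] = 2*(3 - k)/(k^4 - 12*k^3 + 46*k^2 - 60*k + 25)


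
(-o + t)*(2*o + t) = -2*o^2 + o*t + t^2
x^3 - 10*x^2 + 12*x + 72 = (x - 6)^2*(x + 2)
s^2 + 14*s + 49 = (s + 7)^2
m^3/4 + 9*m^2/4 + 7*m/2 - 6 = (m/4 + 1)*(m - 1)*(m + 6)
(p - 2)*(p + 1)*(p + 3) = p^3 + 2*p^2 - 5*p - 6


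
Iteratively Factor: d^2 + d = (d + 1)*(d)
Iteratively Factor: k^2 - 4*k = (k)*(k - 4)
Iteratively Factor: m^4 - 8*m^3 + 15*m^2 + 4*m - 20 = (m - 2)*(m^3 - 6*m^2 + 3*m + 10) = (m - 2)^2*(m^2 - 4*m - 5) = (m - 2)^2*(m + 1)*(m - 5)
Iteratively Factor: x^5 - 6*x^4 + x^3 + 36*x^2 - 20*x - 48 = (x + 2)*(x^4 - 8*x^3 + 17*x^2 + 2*x - 24) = (x - 3)*(x + 2)*(x^3 - 5*x^2 + 2*x + 8) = (x - 3)*(x + 1)*(x + 2)*(x^2 - 6*x + 8) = (x - 3)*(x - 2)*(x + 1)*(x + 2)*(x - 4)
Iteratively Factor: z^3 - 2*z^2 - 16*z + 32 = (z - 2)*(z^2 - 16) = (z - 2)*(z + 4)*(z - 4)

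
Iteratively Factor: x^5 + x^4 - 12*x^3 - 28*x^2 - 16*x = (x + 2)*(x^4 - x^3 - 10*x^2 - 8*x) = (x - 4)*(x + 2)*(x^3 + 3*x^2 + 2*x) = (x - 4)*(x + 1)*(x + 2)*(x^2 + 2*x) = x*(x - 4)*(x + 1)*(x + 2)*(x + 2)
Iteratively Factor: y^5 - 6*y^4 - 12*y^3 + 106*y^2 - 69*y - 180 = (y - 3)*(y^4 - 3*y^3 - 21*y^2 + 43*y + 60) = (y - 3)^2*(y^3 - 21*y - 20) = (y - 3)^2*(y + 4)*(y^2 - 4*y - 5) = (y - 3)^2*(y + 1)*(y + 4)*(y - 5)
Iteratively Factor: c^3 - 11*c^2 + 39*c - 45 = (c - 3)*(c^2 - 8*c + 15) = (c - 3)^2*(c - 5)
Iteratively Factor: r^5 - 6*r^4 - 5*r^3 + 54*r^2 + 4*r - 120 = (r - 3)*(r^4 - 3*r^3 - 14*r^2 + 12*r + 40) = (r - 5)*(r - 3)*(r^3 + 2*r^2 - 4*r - 8) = (r - 5)*(r - 3)*(r + 2)*(r^2 - 4) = (r - 5)*(r - 3)*(r - 2)*(r + 2)*(r + 2)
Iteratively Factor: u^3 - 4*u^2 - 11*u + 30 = (u - 5)*(u^2 + u - 6) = (u - 5)*(u - 2)*(u + 3)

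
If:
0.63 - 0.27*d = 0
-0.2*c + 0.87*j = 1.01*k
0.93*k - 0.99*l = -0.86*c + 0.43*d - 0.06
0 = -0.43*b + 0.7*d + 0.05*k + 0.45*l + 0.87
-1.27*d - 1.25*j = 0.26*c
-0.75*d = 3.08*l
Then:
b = 4.79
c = 4.48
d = 2.33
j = -3.30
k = -3.73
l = -0.57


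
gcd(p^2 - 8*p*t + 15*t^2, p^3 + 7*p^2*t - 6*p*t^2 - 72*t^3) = p - 3*t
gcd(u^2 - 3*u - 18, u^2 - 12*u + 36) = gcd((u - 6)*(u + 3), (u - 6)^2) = u - 6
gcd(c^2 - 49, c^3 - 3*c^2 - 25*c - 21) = c - 7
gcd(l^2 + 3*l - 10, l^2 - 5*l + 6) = l - 2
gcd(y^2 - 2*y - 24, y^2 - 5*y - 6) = y - 6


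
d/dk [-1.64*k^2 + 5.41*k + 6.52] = 5.41 - 3.28*k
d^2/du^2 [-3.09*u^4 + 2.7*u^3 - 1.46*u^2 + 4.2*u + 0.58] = -37.08*u^2 + 16.2*u - 2.92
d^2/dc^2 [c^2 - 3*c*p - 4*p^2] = 2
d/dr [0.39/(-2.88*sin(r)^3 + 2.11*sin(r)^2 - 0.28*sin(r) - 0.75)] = (3.3696*sin(r)^2 - 1.6458*sin(r) + 0.1092)*cos(r)/(2.88*sin(r)^3 - 2.11*sin(r)^2 + 0.28*sin(r) + 0.75)^2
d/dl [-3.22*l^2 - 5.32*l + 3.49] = -6.44*l - 5.32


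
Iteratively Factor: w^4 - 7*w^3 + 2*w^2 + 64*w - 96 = (w - 4)*(w^3 - 3*w^2 - 10*w + 24) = (w - 4)^2*(w^2 + w - 6) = (w - 4)^2*(w - 2)*(w + 3)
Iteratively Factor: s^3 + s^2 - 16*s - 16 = (s - 4)*(s^2 + 5*s + 4) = (s - 4)*(s + 1)*(s + 4)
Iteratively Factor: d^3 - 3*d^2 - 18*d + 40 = (d + 4)*(d^2 - 7*d + 10) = (d - 2)*(d + 4)*(d - 5)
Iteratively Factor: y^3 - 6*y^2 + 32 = (y - 4)*(y^2 - 2*y - 8) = (y - 4)*(y + 2)*(y - 4)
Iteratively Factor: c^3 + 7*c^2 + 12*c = (c)*(c^2 + 7*c + 12) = c*(c + 3)*(c + 4)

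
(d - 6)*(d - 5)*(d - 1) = d^3 - 12*d^2 + 41*d - 30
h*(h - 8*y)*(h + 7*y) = h^3 - h^2*y - 56*h*y^2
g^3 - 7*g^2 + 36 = (g - 6)*(g - 3)*(g + 2)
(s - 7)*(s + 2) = s^2 - 5*s - 14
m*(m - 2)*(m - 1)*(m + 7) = m^4 + 4*m^3 - 19*m^2 + 14*m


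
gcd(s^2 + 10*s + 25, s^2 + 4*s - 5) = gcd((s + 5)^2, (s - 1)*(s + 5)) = s + 5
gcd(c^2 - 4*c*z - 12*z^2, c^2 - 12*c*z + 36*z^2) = -c + 6*z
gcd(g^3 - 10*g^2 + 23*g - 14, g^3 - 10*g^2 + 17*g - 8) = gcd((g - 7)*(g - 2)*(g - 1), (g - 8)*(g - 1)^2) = g - 1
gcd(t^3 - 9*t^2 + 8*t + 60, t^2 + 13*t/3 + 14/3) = t + 2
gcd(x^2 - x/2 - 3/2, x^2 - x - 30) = 1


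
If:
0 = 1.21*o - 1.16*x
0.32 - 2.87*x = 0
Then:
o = 0.11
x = 0.11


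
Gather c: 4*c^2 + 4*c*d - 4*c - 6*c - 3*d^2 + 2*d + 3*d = 4*c^2 + c*(4*d - 10) - 3*d^2 + 5*d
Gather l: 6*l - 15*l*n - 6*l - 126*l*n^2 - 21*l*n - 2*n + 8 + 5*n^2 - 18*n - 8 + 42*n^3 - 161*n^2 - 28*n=l*(-126*n^2 - 36*n) + 42*n^3 - 156*n^2 - 48*n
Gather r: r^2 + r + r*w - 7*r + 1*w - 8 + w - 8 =r^2 + r*(w - 6) + 2*w - 16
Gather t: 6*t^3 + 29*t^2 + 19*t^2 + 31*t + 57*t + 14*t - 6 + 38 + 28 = 6*t^3 + 48*t^2 + 102*t + 60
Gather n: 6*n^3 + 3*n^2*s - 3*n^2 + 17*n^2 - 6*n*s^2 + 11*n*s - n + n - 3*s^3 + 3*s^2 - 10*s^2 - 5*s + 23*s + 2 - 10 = 6*n^3 + n^2*(3*s + 14) + n*(-6*s^2 + 11*s) - 3*s^3 - 7*s^2 + 18*s - 8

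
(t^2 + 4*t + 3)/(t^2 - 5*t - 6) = (t + 3)/(t - 6)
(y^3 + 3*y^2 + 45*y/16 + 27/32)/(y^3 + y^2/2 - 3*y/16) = (8*y^2 + 18*y + 9)/(2*y*(4*y - 1))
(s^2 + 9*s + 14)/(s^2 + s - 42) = (s + 2)/(s - 6)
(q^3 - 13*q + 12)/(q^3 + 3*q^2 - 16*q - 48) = (q^2 - 4*q + 3)/(q^2 - q - 12)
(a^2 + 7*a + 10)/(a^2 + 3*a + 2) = (a + 5)/(a + 1)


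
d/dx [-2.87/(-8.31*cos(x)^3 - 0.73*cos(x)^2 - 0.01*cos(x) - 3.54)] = (71.5491*cos(x)^2 + 4.1902*cos(x) + 0.0287)*sin(x)/(8.31*cos(x)^3 + 0.73*cos(x)^2 + 0.01*cos(x) + 3.54)^2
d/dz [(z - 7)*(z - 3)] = 2*z - 10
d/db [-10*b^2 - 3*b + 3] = -20*b - 3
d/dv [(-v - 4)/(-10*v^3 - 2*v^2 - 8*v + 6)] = (5*v^3 + v^2 + 4*v - (v + 4)*(15*v^2 + 2*v + 4) - 3)/(2*(5*v^3 + v^2 + 4*v - 3)^2)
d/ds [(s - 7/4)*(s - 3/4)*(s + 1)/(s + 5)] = (8*s^3 + 54*s^2 - 60*s - 29)/(4*(s^2 + 10*s + 25))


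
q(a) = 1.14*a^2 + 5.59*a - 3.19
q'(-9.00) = -14.93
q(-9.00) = 38.84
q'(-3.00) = -1.25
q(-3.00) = -9.70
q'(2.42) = 11.11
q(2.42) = 17.01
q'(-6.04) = -8.18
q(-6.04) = 4.64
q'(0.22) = 6.09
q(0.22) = -1.91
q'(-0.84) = 3.67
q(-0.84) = -7.08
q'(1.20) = 8.33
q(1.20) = 5.16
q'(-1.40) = 2.40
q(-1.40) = -8.78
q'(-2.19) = 0.60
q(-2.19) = -9.96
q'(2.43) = 11.13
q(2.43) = 17.13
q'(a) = 2.28*a + 5.59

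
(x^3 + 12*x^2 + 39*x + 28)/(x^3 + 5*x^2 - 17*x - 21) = (x + 4)/(x - 3)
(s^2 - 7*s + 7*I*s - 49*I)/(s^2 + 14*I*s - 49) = (s - 7)/(s + 7*I)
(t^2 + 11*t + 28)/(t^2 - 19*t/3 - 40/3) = 3*(t^2 + 11*t + 28)/(3*t^2 - 19*t - 40)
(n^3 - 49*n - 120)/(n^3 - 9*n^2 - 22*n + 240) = (n + 3)/(n - 6)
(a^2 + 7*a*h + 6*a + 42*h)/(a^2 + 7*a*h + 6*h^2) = (a^2 + 7*a*h + 6*a + 42*h)/(a^2 + 7*a*h + 6*h^2)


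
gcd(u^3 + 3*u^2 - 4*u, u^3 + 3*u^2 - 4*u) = u^3 + 3*u^2 - 4*u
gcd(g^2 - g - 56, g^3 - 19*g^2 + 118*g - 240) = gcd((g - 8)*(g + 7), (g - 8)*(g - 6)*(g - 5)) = g - 8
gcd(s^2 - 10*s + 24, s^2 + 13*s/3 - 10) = 1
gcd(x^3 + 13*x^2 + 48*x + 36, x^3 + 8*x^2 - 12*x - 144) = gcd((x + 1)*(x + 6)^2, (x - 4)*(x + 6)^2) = x^2 + 12*x + 36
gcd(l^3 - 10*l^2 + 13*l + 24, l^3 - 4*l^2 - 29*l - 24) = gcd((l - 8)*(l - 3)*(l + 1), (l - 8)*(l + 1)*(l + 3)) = l^2 - 7*l - 8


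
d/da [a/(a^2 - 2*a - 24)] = (a^2 - 2*a*(a - 1) - 2*a - 24)/(-a^2 + 2*a + 24)^2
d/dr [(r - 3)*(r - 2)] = 2*r - 5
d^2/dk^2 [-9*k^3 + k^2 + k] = 2 - 54*k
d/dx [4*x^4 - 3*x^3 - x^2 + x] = 16*x^3 - 9*x^2 - 2*x + 1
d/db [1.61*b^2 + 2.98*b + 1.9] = 3.22*b + 2.98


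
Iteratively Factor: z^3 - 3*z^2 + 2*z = (z - 2)*(z^2 - z) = z*(z - 2)*(z - 1)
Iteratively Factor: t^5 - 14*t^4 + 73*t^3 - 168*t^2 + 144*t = (t - 4)*(t^4 - 10*t^3 + 33*t^2 - 36*t) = (t - 4)*(t - 3)*(t^3 - 7*t^2 + 12*t) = t*(t - 4)*(t - 3)*(t^2 - 7*t + 12) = t*(t - 4)*(t - 3)^2*(t - 4)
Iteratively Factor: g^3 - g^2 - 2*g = (g)*(g^2 - g - 2) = g*(g - 2)*(g + 1)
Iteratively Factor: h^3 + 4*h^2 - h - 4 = (h + 1)*(h^2 + 3*h - 4) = (h - 1)*(h + 1)*(h + 4)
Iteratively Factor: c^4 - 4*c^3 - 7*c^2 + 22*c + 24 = (c - 3)*(c^3 - c^2 - 10*c - 8) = (c - 4)*(c - 3)*(c^2 + 3*c + 2) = (c - 4)*(c - 3)*(c + 1)*(c + 2)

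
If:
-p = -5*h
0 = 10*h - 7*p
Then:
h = 0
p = 0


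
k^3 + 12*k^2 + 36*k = k*(k + 6)^2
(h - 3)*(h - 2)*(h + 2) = h^3 - 3*h^2 - 4*h + 12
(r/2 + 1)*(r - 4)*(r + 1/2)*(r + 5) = r^4/2 + 7*r^3/4 - 33*r^2/4 - 49*r/2 - 10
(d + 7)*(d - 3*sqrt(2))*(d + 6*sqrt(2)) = d^3 + 3*sqrt(2)*d^2 + 7*d^2 - 36*d + 21*sqrt(2)*d - 252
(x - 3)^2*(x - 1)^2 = x^4 - 8*x^3 + 22*x^2 - 24*x + 9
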